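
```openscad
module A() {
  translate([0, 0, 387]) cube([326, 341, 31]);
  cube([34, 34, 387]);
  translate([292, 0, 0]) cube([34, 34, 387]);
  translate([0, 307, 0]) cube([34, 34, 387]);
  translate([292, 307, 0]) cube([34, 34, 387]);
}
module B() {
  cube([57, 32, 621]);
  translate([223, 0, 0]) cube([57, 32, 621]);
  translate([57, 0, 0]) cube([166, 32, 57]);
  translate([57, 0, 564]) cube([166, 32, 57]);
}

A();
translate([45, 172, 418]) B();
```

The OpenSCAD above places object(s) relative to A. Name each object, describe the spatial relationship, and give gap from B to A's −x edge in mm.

A is a stool. B is a picture frame. The picture frame is on top of the stool. The gap from the picture frame to the stool's −x edge is 45 mm.

The picture frame's min-x is at 45; the stool's min-x is 0; gap = 45 mm.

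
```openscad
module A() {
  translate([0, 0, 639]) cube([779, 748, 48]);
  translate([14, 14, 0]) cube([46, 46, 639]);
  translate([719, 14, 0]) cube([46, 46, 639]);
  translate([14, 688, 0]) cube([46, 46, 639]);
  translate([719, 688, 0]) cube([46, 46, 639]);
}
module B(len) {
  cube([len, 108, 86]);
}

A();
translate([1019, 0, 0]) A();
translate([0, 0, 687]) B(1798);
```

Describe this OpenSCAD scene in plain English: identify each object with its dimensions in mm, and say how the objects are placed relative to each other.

A is a table with a 779×748 mm rectangular top, 48 mm thick, top surface at z = 687 mm, supported by four 46×46 mm square legs, each inset 14 mm from the nearest pair of top edges, running from the floor.

B is a rectangular beam 1798 mm long (x), 108 mm deep (y), 86 mm thick (z).

The beam spans the tops of two tables placed 240 mm apart, resting at z = 687 mm.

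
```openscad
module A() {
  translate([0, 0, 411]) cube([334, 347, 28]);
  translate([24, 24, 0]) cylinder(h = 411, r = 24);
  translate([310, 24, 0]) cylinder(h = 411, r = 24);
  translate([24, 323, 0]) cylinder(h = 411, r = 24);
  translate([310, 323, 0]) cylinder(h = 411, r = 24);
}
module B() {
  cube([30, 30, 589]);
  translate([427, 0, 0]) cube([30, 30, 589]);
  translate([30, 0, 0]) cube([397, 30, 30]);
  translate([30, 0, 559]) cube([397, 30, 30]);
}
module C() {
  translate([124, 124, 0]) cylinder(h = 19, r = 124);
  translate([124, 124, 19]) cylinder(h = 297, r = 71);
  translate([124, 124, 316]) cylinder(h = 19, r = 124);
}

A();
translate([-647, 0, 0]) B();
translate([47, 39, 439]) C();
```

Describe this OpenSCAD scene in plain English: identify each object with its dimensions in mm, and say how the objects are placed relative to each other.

A is a simple wooden stool: a rectangular seat 334 mm (x) by 347 mm (y), 28 mm thick, top face at z = 439 mm, on four round legs, each 48 mm in diameter. The legs rest on z = 0, each leg's axis is inset half a diameter from the nearest pair of seat edges (so the leg's bounding box is flush with the corner).

B is a picture frame with a 397×529 mm rectangular opening (x by z) and a uniform 30 mm border on every side. Frame depth is 30 mm along y. It is built from two vertical stiles running the full outside height and two horizontal rails spanning the gap between the stiles.

C is a spool: two coaxial disc flanges of radius 124 mm and thickness 19 mm, joined by a core cylinder of radius 71 mm and height 297 mm. The lower flange rests on z = 0 and the three cylinders share a vertical axis.

The picture frame is on the floor beside the stool on its −x side. The spool is on top of the stool.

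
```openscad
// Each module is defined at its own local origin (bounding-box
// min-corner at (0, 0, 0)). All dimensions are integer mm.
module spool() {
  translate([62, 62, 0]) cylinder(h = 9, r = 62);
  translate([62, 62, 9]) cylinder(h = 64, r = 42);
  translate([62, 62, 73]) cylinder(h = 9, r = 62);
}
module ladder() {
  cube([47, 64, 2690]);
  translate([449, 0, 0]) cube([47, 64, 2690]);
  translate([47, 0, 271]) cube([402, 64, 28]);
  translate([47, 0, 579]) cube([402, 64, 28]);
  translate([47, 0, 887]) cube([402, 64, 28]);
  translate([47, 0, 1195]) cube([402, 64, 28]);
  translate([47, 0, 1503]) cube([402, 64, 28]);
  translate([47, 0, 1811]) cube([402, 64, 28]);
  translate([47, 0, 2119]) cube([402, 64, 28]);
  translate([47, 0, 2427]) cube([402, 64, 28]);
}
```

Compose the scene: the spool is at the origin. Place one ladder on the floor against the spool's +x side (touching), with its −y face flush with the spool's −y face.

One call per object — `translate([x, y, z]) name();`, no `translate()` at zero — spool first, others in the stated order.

spool();
translate([124, 0, 0]) ladder();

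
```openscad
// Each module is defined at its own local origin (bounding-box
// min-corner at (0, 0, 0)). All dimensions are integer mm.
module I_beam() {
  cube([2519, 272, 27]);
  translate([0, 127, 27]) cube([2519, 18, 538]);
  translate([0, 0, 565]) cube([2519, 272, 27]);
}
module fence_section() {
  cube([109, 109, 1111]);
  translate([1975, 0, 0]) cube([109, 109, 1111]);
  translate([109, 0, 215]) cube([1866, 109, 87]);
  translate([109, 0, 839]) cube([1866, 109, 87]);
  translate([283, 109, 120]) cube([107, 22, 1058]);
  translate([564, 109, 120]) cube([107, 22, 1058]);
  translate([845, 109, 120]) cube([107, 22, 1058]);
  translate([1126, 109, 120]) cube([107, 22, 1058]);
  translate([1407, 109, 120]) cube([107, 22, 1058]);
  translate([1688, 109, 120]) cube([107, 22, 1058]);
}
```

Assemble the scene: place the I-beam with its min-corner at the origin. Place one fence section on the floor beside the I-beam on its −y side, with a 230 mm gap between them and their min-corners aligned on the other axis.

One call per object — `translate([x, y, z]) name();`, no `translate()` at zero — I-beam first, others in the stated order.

I_beam();
translate([0, -361, 0]) fence_section();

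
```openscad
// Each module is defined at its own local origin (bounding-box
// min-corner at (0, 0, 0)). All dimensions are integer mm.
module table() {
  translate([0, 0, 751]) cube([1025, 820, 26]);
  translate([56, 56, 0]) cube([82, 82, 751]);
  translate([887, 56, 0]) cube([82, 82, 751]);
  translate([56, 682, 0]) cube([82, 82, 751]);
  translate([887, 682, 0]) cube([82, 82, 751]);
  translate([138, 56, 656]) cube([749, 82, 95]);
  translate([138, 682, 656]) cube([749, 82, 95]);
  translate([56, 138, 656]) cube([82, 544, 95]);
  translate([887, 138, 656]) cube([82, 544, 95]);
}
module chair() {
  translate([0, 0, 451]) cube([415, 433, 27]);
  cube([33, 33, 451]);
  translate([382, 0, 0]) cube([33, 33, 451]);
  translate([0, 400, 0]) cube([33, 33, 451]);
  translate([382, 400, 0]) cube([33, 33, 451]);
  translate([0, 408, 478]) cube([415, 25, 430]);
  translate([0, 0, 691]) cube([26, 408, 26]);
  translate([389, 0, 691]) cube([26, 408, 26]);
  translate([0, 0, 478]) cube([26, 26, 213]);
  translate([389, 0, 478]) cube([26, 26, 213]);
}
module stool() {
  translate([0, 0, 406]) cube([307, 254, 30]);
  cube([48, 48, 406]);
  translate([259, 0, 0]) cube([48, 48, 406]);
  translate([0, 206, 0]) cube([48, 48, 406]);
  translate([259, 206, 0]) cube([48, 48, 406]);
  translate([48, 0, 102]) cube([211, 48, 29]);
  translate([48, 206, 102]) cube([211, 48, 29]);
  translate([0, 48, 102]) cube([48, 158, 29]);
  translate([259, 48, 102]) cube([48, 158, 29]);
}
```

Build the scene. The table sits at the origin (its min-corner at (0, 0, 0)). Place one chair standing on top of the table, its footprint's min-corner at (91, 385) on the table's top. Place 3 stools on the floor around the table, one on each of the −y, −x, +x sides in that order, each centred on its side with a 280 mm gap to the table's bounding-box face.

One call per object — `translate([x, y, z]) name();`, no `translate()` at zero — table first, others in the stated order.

table();
translate([91, 385, 777]) chair();
translate([359, -534, 0]) stool();
translate([-587, 283, 0]) stool();
translate([1305, 283, 0]) stool();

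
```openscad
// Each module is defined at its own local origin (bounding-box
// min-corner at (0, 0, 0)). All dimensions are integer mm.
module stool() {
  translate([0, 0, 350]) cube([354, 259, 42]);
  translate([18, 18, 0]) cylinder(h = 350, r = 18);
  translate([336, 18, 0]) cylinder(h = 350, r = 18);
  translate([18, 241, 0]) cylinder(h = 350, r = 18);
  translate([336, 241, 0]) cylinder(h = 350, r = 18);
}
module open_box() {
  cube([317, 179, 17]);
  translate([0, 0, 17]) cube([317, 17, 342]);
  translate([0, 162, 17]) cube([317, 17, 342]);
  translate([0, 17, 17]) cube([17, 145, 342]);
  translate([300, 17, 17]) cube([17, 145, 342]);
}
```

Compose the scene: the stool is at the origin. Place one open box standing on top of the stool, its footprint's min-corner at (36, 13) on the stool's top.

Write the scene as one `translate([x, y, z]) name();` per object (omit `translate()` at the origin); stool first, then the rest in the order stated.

stool();
translate([36, 13, 392]) open_box();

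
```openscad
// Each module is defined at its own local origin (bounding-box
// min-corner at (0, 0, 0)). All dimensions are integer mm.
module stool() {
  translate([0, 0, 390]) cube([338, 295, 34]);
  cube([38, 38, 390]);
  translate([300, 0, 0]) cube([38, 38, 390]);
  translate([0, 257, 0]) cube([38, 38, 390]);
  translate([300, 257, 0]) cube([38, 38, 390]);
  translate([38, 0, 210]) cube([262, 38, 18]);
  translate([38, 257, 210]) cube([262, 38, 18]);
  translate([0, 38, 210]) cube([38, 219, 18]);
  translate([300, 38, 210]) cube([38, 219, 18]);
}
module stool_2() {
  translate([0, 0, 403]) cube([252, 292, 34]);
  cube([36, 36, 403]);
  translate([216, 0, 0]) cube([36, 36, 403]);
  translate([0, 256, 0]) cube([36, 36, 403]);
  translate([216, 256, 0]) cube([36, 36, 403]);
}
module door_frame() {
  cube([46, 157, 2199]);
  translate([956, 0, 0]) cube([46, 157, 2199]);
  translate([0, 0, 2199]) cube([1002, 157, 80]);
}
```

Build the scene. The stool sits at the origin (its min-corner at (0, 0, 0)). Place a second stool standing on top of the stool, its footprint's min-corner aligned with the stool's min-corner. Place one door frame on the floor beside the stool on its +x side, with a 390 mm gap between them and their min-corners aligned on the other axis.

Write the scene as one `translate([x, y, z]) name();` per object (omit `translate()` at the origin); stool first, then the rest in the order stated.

stool();
translate([0, 0, 424]) stool_2();
translate([728, 0, 0]) door_frame();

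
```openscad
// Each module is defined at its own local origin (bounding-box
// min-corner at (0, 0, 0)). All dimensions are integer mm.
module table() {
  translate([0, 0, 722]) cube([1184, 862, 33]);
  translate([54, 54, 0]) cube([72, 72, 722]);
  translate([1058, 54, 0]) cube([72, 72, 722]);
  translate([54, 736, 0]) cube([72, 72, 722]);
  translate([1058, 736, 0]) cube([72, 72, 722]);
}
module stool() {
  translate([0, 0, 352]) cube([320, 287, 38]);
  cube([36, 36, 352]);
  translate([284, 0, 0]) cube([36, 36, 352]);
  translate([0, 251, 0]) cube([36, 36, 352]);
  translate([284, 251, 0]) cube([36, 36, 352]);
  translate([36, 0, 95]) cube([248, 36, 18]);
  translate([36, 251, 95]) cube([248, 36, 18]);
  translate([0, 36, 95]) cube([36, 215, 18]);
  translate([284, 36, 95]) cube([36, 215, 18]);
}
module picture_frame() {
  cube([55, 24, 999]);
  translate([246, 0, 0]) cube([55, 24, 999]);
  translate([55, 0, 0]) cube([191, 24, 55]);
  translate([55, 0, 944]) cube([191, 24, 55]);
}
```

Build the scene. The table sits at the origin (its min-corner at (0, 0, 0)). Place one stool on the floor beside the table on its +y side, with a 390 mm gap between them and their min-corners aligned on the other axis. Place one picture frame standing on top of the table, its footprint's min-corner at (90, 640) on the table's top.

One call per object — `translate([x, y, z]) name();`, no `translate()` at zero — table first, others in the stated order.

table();
translate([0, 1252, 0]) stool();
translate([90, 640, 755]) picture_frame();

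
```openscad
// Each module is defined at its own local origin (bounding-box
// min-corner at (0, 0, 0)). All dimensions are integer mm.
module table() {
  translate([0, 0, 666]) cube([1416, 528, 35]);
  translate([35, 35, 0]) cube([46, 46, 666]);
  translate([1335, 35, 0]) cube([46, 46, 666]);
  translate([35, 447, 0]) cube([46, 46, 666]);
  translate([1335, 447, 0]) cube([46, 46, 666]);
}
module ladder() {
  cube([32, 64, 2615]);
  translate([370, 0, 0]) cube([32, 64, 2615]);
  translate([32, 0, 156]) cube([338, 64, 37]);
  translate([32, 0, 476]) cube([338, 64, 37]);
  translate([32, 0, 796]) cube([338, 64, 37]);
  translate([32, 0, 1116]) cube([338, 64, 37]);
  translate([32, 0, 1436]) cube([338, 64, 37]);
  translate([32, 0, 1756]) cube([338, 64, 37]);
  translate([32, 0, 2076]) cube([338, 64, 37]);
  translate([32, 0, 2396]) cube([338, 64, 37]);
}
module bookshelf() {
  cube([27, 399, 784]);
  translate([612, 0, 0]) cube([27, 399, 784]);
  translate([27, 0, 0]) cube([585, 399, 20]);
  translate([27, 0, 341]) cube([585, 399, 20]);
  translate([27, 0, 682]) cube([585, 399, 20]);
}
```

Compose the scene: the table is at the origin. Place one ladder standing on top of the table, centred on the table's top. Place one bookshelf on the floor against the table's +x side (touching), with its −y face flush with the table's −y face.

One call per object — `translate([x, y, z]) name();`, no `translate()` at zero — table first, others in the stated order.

table();
translate([507, 232, 701]) ladder();
translate([1416, 0, 0]) bookshelf();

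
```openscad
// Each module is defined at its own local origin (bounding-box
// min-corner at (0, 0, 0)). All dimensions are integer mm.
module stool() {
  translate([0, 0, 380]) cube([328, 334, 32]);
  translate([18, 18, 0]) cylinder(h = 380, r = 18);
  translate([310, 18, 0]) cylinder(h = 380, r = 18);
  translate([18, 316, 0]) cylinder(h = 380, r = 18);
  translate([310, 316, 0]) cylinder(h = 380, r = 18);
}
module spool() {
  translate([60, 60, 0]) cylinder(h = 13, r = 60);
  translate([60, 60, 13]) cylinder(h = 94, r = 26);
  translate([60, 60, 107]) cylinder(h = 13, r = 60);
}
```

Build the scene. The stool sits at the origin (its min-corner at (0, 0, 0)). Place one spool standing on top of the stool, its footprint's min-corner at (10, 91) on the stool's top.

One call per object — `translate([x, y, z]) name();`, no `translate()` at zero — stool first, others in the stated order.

stool();
translate([10, 91, 412]) spool();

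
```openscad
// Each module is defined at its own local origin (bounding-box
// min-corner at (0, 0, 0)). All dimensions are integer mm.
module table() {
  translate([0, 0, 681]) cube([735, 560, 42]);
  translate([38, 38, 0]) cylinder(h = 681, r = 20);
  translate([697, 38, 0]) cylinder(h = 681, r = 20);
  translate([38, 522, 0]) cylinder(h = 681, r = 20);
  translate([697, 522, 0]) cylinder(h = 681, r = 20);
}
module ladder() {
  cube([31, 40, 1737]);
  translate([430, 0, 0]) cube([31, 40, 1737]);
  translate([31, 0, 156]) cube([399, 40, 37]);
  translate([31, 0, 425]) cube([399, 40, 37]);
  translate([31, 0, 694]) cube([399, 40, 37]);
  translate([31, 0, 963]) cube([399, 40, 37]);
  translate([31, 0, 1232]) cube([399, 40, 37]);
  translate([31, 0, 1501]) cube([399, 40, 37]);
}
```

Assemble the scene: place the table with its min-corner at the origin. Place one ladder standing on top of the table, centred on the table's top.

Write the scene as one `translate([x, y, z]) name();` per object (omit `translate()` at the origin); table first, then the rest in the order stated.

table();
translate([137, 260, 723]) ladder();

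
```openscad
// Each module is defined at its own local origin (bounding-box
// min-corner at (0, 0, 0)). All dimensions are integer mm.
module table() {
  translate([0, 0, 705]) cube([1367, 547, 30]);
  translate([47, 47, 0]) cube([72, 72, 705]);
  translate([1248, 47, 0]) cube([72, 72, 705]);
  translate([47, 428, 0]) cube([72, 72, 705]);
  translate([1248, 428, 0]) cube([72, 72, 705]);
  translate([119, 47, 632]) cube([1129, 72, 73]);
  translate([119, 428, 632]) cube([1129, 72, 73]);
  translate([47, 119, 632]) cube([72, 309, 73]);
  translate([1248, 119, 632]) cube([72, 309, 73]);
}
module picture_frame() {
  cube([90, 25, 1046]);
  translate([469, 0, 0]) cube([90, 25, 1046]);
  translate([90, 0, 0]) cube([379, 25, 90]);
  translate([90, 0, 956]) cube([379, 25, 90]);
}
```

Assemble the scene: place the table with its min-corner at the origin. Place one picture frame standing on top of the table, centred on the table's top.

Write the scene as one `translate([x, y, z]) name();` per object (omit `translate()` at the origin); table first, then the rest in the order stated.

table();
translate([404, 261, 735]) picture_frame();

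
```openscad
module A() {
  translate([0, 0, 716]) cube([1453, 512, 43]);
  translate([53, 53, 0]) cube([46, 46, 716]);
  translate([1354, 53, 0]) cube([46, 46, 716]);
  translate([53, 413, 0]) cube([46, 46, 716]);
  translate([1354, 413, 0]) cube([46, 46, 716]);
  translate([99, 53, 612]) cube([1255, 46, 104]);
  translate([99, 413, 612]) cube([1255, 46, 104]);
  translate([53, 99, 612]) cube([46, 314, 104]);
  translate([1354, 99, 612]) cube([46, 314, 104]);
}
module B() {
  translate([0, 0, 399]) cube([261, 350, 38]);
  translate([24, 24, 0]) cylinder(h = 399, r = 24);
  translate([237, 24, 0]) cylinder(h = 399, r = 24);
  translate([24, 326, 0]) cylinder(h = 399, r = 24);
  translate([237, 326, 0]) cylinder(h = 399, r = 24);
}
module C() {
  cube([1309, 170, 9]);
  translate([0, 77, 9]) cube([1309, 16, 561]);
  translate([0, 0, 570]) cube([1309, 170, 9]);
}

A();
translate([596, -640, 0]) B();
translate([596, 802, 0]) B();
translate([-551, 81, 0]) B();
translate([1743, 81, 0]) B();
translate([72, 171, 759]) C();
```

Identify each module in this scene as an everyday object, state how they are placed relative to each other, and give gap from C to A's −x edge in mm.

A is a table. B is a stool. C is an I-beam. Four stools sit around the table at the −y, +y, −x, +x sides. The I-beam is on top of the table, centred. The gap from the I-beam to the table's −x edge is 72 mm.

The I-beam's min-x is at 72; the table's min-x is 0; gap = 72 mm.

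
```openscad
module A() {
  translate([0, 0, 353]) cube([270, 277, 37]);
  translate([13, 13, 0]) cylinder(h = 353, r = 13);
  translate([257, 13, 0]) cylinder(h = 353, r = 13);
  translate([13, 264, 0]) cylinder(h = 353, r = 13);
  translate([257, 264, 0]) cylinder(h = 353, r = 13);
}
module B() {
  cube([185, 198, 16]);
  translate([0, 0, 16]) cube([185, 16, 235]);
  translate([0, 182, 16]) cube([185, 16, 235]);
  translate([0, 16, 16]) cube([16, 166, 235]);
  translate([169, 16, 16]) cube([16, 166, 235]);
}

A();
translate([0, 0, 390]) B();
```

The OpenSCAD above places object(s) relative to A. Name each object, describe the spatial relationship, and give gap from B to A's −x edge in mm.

The open box's min-x is at 0; the stool's min-x is 0; gap = 0 mm.

A is a stool. B is an open box. The open box is on top of the stool. The gap from the open box to the stool's −x edge is 0 mm.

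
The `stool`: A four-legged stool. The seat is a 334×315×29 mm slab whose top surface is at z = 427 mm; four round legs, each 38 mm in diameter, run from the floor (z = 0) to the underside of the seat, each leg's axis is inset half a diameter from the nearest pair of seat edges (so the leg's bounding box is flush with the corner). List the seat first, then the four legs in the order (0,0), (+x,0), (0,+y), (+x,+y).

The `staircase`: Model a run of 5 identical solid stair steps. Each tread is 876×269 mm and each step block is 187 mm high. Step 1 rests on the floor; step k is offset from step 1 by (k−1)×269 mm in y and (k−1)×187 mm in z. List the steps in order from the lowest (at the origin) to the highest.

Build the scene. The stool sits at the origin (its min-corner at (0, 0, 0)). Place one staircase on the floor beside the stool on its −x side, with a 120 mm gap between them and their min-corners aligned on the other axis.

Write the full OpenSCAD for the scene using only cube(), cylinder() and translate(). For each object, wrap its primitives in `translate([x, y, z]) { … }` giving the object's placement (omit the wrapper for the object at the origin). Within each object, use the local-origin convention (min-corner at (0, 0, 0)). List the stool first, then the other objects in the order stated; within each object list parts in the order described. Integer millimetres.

translate([0, 0, 398]) cube([334, 315, 29]);
translate([19, 19, 0]) cylinder(h = 398, r = 19);
translate([315, 19, 0]) cylinder(h = 398, r = 19);
translate([19, 296, 0]) cylinder(h = 398, r = 19);
translate([315, 296, 0]) cylinder(h = 398, r = 19);
translate([-996, 0, 0]) {
  cube([876, 269, 187]);
  translate([0, 269, 187]) cube([876, 269, 187]);
  translate([0, 538, 374]) cube([876, 269, 187]);
  translate([0, 807, 561]) cube([876, 269, 187]);
  translate([0, 1076, 748]) cube([876, 269, 187]);
}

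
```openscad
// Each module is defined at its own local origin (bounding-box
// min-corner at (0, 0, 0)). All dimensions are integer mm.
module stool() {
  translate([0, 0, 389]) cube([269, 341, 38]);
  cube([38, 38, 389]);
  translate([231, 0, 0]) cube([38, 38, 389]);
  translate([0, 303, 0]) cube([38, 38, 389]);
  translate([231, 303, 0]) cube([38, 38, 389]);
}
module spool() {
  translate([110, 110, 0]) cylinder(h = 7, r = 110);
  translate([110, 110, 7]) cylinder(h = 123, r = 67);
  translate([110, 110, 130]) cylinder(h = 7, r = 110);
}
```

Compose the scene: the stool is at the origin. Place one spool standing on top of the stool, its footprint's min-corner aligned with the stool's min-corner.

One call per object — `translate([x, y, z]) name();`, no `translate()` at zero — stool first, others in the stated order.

stool();
translate([0, 0, 427]) spool();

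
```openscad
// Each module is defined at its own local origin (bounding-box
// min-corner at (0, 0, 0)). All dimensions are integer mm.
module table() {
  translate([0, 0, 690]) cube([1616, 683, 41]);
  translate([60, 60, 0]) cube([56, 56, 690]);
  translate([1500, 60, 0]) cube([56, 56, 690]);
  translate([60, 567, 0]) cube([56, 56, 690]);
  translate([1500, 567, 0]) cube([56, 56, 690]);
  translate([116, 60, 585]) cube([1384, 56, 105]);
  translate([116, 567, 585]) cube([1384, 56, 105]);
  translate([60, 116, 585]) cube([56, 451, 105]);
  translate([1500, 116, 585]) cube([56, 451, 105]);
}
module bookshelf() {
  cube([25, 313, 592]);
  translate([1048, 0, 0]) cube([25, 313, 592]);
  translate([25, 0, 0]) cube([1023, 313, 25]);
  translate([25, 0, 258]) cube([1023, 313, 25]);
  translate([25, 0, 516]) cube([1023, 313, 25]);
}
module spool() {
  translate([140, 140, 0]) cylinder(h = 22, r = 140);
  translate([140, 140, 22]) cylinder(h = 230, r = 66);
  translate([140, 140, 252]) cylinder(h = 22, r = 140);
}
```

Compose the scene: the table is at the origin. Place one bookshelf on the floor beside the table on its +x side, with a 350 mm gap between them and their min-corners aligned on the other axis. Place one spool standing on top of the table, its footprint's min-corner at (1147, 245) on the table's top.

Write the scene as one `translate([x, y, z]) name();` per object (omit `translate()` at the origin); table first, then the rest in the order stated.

table();
translate([1966, 0, 0]) bookshelf();
translate([1147, 245, 731]) spool();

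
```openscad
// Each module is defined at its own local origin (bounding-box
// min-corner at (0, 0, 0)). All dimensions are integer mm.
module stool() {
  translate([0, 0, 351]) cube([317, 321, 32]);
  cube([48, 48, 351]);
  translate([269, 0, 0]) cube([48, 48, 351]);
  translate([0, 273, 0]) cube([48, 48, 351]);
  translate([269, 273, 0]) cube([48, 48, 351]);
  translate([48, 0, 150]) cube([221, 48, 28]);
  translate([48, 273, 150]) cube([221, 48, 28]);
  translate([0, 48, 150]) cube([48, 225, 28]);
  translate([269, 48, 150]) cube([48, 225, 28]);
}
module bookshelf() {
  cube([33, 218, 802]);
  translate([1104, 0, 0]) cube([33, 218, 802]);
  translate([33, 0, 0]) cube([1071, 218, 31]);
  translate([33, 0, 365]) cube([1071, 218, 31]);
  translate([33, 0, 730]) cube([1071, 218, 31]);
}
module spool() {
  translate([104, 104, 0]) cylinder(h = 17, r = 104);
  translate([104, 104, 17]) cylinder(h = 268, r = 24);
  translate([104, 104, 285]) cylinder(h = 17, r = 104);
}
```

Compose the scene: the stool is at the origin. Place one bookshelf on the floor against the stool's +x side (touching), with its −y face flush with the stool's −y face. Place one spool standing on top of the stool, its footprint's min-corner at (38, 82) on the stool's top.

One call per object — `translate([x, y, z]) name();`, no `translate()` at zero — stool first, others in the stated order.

stool();
translate([317, 0, 0]) bookshelf();
translate([38, 82, 383]) spool();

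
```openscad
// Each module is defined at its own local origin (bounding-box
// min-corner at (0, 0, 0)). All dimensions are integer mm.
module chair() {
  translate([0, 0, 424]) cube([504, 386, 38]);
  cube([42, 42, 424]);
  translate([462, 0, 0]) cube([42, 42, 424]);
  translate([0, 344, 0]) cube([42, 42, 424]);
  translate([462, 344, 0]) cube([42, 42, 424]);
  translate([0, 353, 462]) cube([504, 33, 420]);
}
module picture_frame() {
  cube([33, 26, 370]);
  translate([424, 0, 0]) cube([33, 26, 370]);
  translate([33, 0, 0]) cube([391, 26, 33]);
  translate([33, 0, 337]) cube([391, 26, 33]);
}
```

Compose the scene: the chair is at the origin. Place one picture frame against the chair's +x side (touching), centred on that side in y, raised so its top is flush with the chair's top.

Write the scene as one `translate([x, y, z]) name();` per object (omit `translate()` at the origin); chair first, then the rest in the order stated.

chair();
translate([504, 180, 512]) picture_frame();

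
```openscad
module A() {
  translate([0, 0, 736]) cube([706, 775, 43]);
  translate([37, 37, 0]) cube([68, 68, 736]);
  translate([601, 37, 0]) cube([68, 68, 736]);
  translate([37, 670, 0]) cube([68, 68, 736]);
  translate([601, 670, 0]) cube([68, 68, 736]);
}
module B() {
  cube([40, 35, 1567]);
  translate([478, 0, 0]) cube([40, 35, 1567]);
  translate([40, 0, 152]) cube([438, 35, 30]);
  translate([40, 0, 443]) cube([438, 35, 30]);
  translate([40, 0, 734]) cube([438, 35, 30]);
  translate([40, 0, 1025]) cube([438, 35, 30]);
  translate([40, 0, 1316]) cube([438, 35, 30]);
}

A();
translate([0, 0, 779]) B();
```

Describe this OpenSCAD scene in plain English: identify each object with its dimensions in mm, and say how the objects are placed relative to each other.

A is a rectangular dining table. The top is 706×775×43 mm with its upper surface at z = 779 mm. It stands on four 68×68 mm square legs, each inset 37 mm from the nearest pair of top edges, running from the floor to the underside of the top.

B is a straight ladder. Two 40×35 mm vertical rails, 1567 mm tall, stand 518 mm apart (outside-to-outside) with their front faces coplanar on the −y side. 5 rungs, each 35 mm deep and 30 mm tall, span between the inner faces of the rails, front faces flush with the rails. The lowest rung's underside is at z = 152 mm and rungs are spaced 291 mm apart (underside to underside).

The ladder is on top of the table.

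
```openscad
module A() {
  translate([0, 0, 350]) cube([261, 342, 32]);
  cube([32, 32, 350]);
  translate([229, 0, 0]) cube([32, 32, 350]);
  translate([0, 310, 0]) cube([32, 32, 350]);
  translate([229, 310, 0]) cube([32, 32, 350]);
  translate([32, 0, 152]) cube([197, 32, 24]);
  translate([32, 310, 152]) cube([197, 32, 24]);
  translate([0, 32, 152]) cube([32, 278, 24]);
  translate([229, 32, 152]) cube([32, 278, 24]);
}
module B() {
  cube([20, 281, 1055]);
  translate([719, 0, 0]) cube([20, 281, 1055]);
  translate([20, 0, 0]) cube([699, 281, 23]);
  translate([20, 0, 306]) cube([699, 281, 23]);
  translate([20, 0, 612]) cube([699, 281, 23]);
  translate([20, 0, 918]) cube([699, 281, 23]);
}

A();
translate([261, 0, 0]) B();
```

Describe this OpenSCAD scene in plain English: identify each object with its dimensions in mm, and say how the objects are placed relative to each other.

A is a simple wooden stool: a rectangular seat 261 mm (x) by 342 mm (y), 32 mm thick, top face at z = 382 mm, on four square legs, each 32×32 mm in cross-section. The legs rest on z = 0, each flush with a corner of the seat. Four stretchers, 32 mm wide and 24 mm tall, connect adjacent legs with their undersides at z = 152 mm, each running between the inner faces of the legs it joins and aligned with the legs' outer faces on the other axis.

B is an open bookshelf. Two side panels, each 20 mm thick, 281 mm deep and 1055 mm tall, stand 739 mm apart (outside-to-outside). Between them sit 4 shelves, each 23 mm thick and 281 mm deep, spanning the full gap between the sides. The bottom shelf rests on the floor (its underside at z = 0) and the clear gap between one shelf's top and the next shelf's underside is 283 mm.

The bookshelf is against the stool's +x side, with their −y faces flush.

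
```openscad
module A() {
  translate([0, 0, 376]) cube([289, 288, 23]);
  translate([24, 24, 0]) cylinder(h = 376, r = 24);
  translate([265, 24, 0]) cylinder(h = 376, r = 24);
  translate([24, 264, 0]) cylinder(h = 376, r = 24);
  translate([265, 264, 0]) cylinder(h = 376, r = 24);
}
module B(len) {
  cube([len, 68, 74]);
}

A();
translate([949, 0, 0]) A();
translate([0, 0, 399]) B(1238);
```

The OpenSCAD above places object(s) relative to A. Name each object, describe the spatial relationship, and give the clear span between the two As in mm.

A is a stool. B is a beam. A beam spans the tops of two stools. The clear span between the two stools is 660 mm.

Second stool starts at x = 949; first ends at x = 289; clear span = 949 − 289 = 660 mm.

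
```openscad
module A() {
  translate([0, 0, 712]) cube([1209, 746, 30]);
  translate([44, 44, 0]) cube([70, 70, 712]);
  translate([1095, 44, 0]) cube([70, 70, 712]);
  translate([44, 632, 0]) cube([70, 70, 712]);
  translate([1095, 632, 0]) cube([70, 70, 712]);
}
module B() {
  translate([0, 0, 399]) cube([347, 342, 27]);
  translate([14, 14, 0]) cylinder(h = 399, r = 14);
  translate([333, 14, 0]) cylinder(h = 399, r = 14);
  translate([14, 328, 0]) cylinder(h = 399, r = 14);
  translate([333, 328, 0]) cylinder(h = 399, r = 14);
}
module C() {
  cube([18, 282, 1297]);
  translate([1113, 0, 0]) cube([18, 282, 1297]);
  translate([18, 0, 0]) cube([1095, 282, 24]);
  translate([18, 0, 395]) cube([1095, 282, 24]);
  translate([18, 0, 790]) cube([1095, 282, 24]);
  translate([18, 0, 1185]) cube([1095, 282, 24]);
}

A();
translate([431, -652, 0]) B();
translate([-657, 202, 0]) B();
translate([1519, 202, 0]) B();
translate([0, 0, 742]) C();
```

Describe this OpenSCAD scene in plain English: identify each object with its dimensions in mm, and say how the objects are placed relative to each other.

A is a table: top 1209 mm (x) × 746 mm (y), 30 mm thick, upper face at z = 742 mm, on four 70×70 mm square legs, each inset 44 mm from the nearest pair of top edges, running from z = 0 to the bottom of the top.

B is a simple wooden stool: a rectangular seat 347 mm (x) by 342 mm (y), 27 mm thick, top face at z = 426 mm, on four round legs, each 28 mm in diameter. The legs rest on z = 0, each leg's axis is inset half a diameter from the nearest pair of seat edges (so the leg's bounding box is flush with the corner).

C is an open bookshelf. Two side panels, each 18 mm thick, 282 mm deep and 1297 mm tall, stand 1131 mm apart (outside-to-outside). Between them sit 4 shelves, each 24 mm thick and 282 mm deep, spanning the full gap between the sides. The bottom shelf rests on the floor (its underside at z = 0) and the clear gap between one shelf's top and the next shelf's underside is 371 mm.

Three stools sit around the table at the −y, −x, +x sides. The bookshelf is on top of the table.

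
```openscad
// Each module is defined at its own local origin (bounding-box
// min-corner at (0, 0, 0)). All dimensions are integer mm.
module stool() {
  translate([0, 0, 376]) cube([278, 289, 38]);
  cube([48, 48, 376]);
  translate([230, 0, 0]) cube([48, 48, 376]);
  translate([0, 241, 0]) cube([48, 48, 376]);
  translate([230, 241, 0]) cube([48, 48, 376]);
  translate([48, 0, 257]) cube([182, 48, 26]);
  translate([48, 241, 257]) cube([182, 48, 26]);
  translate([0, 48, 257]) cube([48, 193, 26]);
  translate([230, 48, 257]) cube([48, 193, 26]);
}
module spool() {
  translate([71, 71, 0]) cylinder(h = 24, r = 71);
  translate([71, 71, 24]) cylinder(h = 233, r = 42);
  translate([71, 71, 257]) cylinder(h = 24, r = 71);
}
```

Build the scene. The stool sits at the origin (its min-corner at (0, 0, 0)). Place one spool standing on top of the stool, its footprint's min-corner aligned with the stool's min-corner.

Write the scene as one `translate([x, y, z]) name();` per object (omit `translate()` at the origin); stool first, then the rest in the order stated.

stool();
translate([0, 0, 414]) spool();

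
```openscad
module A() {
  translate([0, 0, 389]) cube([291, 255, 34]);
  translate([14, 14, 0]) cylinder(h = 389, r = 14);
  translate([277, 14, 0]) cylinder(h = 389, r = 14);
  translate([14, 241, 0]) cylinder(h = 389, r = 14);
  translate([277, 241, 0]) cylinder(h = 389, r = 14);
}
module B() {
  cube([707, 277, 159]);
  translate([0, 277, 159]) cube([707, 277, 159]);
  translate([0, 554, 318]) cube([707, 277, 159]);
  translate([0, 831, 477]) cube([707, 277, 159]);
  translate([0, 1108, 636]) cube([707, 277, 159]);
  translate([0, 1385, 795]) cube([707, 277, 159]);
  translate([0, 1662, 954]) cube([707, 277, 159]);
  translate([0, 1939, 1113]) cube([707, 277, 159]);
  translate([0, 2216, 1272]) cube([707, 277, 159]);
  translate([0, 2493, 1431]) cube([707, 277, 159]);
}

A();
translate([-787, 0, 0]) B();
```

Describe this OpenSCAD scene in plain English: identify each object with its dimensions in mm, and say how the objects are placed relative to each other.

A is a simple wooden stool: a rectangular seat 291 mm (x) by 255 mm (y), 34 mm thick, top face at z = 423 mm, on four round legs, each 28 mm in diameter. The legs rest on z = 0, each leg's axis is inset half a diameter from the nearest pair of seat edges (so the leg's bounding box is flush with the corner).

B is a straight staircase of 10 solid steps. Each step is 707 mm wide (x), 277 mm deep (y, the going) and 159 mm tall (the rise). The first step rests on the floor; each subsequent step sits one going further in +y and one rise higher in +z, directly behind and above the previous step with no overlap.

The staircase is on the floor beside the stool on its −x side.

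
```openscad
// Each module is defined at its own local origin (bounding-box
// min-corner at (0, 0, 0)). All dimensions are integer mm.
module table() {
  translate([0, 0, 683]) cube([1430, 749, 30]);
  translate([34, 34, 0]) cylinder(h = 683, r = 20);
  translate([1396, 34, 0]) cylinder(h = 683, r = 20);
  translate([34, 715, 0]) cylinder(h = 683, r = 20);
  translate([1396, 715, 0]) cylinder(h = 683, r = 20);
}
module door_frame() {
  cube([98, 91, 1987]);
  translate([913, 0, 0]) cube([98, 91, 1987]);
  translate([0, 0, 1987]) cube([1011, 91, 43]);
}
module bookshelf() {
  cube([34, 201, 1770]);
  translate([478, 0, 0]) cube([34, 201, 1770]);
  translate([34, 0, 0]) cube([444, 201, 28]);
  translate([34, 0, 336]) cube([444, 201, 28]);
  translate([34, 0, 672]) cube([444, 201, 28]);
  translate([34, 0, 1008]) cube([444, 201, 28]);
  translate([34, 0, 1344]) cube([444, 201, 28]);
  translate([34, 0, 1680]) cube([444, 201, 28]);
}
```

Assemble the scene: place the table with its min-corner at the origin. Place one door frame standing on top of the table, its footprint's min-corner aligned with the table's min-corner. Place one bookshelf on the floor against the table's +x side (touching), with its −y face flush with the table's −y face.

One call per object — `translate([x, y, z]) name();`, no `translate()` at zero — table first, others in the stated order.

table();
translate([0, 0, 713]) door_frame();
translate([1430, 0, 0]) bookshelf();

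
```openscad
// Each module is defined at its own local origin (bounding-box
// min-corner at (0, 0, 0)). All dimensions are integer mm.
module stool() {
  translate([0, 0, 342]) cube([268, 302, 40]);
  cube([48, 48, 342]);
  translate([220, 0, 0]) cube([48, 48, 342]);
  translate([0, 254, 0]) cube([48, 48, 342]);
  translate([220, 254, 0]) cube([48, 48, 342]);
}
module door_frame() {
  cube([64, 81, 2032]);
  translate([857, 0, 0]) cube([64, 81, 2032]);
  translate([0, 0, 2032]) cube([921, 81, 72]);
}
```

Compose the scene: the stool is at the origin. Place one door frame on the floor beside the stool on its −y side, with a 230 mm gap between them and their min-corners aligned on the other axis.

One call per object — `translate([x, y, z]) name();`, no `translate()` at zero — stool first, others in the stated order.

stool();
translate([0, -311, 0]) door_frame();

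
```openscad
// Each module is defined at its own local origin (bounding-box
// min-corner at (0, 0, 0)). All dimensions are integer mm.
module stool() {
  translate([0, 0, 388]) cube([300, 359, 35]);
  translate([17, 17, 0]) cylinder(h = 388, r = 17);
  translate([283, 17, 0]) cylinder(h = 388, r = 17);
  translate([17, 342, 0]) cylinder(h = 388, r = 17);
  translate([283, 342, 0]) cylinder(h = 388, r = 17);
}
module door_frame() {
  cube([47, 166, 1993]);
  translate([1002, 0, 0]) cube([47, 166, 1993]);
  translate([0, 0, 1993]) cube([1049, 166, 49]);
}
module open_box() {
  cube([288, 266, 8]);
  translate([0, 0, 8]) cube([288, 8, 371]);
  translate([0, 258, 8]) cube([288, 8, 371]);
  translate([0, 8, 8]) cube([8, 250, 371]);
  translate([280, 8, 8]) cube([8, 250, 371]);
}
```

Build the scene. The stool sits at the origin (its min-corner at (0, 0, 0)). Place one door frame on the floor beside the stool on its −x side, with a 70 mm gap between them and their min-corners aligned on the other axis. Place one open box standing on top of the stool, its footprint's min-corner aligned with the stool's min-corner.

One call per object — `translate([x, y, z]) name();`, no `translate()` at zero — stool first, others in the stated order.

stool();
translate([-1119, 0, 0]) door_frame();
translate([0, 0, 423]) open_box();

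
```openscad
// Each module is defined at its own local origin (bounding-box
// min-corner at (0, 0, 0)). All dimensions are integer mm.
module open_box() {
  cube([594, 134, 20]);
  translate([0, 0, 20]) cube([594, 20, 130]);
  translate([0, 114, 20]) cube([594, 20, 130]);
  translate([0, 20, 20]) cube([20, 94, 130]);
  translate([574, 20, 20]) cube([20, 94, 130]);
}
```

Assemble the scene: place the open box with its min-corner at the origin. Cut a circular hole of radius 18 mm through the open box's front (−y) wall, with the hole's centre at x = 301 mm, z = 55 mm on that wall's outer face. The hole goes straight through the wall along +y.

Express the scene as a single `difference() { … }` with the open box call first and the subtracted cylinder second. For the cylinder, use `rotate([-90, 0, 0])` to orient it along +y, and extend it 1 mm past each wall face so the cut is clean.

difference() {
  open_box();
  translate([301, -1, 55]) rotate([-90, 0, 0]) cylinder(h = 22, r = 18);
}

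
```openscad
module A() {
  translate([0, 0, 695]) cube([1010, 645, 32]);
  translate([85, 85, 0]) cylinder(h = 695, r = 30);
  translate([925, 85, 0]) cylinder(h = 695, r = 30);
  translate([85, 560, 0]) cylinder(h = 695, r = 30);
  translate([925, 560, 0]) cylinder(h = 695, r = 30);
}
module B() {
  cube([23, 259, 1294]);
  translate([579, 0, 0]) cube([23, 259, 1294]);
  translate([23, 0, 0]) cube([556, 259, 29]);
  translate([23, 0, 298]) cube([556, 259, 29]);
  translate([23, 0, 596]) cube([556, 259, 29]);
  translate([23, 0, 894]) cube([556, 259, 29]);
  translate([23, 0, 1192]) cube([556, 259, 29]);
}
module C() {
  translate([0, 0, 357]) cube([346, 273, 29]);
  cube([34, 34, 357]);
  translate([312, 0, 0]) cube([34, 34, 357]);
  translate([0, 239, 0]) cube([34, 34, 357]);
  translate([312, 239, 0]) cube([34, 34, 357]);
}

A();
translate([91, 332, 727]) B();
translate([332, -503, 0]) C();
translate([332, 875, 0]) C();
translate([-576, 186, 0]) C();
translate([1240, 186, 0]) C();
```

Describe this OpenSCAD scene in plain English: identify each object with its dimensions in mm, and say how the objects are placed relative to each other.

A is a table with a 1010×645 mm rectangular top, 32 mm thick, top surface at z = 727 mm, supported by four round legs of 60 mm diameter, each leg's bounding box inset 55 mm from the nearest pair of top edges, running from the floor.

B is an open bookshelf. Two side panels, each 23 mm thick, 259 mm deep and 1294 mm tall, stand 602 mm apart (outside-to-outside). Between them sit 5 shelves, each 29 mm thick and 259 mm deep, spanning the full gap between the sides. The bottom shelf rests on the floor (its underside at z = 0) and the clear gap between one shelf's top and the next shelf's underside is 269 mm.

C is a four-legged stool. The seat is 346×273 mm, 29 mm thick, top at z = 386 mm. It stands on four square legs, each 34×34 mm in cross-section, from z = 0 to the seat underside, each flush with a corner of the seat.

The bookshelf is on top of the table. Four stools sit around the table at the −y, +y, −x, +x sides.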